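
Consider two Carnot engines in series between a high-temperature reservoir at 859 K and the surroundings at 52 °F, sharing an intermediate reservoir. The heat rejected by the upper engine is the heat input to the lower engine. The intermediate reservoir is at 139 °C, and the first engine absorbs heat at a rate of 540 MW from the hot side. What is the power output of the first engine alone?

Ẇ₁ ≈ 281 MW

T_C = 52 °F → (52 − 32) × 5/9 = 11.11 °C = 284.26 K.
T_m = 139 °C → 139 + 273.15 = 412.15 K.
First-stage efficiency η₁ = 1 − T_m/T_H = 1 − 412.15/859.00 = 0.5202.
W₁ = η₁·Q_H = 0.5202 × 540 = 281 MW.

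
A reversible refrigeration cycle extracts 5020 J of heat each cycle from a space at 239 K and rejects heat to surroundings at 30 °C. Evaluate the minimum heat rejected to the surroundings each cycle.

Q_H ≈ 6367 J

T_H = 30 °C → 30 + 273.15 = 303.15 K.
For a reversible cycle Q_H/Q_C = T_H/T_C, so Q_H = Q_C·T_H/T_C = 5020 × 303.15/239.00 = 6367 J.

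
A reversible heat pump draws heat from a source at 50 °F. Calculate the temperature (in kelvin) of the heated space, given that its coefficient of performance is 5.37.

T_C = 50 °F → (50 − 32) × 5/9 = 10.00 °C = 283.15 K.
COP_HP = T_H/(T_H − T_C) ⇒ T_H = T_C·COP_HP/(COP_HP − 1) = 283.15 × 5.37/(5.37 − 1) = 348 K.

T_H ≈ 348 K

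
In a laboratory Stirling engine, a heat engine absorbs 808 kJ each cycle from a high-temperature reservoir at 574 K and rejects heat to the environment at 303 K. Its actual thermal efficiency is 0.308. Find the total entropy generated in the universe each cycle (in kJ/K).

ΔS_univ ≈ 0.4377 kJ/K

W = η·Q_H = 0.308 × 808 = 248.9 kJ, so Q_C = Q_H − W = 559.1 kJ.
Entropy balance on the reservoirs: −Q_H/T_H = -1.408 kJ/K, +Q_C/T_C = 1.845 kJ/K.
ΔS_univ = −Q_H/T_H + Q_C/T_C = 0.4377 kJ/K (> 0, since η = 0.308 < η_Carnot = 0.472).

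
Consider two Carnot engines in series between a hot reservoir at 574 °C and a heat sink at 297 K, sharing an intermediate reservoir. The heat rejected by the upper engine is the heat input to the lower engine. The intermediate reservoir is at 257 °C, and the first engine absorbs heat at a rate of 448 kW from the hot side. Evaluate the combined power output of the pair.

T_H = 574 °C → 574 + 273.15 = 847.15 K.
Two reversible stages in series are equivalent to a single Carnot engine between T_H and T_C, so η_total = 1 − T_C/T_H = 1 − 297.00/847.15 = 0.6494.
W_total = η_total · Q_H = 0.6494 × 448 = 291 kW.

Ẇ_total ≈ 291 kW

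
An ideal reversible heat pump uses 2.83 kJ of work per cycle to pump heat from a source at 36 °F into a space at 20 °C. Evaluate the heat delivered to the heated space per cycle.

Q_H ≈ 46.67 kJ

T_H = 20 °C → 20 + 273.15 = 293.15 K.
T_C = 36 °F → (36 − 32) × 5/9 = 2.22 °C = 275.37 K.
Reversible heating COP: COP_HP = T_H/(T_H − T_C) = 293.15/17.78 = 16.4897.
Q_H = COP_HP · W = 16.4897 × 2.83 = 46.67 kJ.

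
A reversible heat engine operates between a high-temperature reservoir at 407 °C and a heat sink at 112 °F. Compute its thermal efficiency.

η ≈ 0.533

T_H = 407 °C → 407 + 273.15 = 680.15 K.
T_C = 112 °F → (112 − 32) × 5/9 = 44.44 °C = 317.59 K.
The Carnot efficiency is η = 1 − T_C/T_H = 1 − 317.59/680.15 = 0.533.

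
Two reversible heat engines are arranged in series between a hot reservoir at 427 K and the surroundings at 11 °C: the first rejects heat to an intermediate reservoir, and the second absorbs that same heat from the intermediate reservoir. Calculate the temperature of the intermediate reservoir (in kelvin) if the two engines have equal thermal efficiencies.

T_C = 11 °C → 11 + 273.15 = 284.15 K.
Equal efficiencies require 1 − T_m/T_H = 1 − T_C/T_m, i.e. T_m/T_H = T_C/T_m, so T_m = √(T_H·T_C) = √(427.00 × 284.15) = 348 K.

T_m ≈ 348 K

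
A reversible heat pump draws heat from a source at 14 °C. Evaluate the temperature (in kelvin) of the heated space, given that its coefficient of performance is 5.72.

T_H ≈ 348.0 K

T_C = 14 °C → 14 + 273.15 = 287.15 K.
COP_HP = T_H/(T_H − T_C) ⇒ T_H = T_C·COP_HP/(COP_HP − 1) = 287.15 × 5.72/(5.72 − 1) = 348.0 K.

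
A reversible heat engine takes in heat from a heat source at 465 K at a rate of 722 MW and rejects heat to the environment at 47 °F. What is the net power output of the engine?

Ẇ ≈ 285 MW

T_C = 47 °F → (47 − 32) × 5/9 = 8.33 °C = 281.48 K.
The Carnot efficiency is η = 1 − T_C/T_H = 1 − 281.48/465.00 = 0.3947.
W = η·Q_H = 0.3947 × 722 = 285 MW.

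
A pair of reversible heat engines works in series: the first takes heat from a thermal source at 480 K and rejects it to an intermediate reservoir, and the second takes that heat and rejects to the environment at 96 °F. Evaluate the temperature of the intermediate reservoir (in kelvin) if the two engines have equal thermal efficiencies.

T_C = 96 °F → (96 − 32) × 5/9 = 35.56 °C = 308.71 K.
Equal efficiencies require 1 − T_m/T_H = 1 − T_C/T_m, i.e. T_m/T_H = T_C/T_m, so T_m = √(T_H·T_C) = √(480.00 × 308.71) = 384.9 K.

T_m ≈ 384.9 K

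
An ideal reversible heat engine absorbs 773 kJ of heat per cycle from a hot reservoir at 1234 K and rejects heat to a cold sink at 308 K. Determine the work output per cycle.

Carnot efficiency: η = 1 − T_C/T_H = 1 − 308.00/1234.00 = 0.7504.
W = η·Q_H = 0.7504 × 773 = 580 kJ.

W ≈ 580 kJ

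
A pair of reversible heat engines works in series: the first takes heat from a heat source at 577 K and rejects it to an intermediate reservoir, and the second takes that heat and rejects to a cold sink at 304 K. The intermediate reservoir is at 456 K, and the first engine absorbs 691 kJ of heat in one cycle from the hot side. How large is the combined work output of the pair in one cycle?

W_total ≈ 327 kJ

Two reversible stages in series are equivalent to a single Carnot engine between T_H and T_C, so η_total = 1 − T_C/T_H = 1 − 304.00/577.00 = 0.4731.
W_total = η_total · Q_H = 0.4731 × 691 = 327 kJ.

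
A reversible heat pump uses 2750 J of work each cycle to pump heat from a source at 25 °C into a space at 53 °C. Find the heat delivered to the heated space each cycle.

T_H = 53 °C → 53 + 273.15 = 326.15 K.
T_C = 25 °C → 25 + 273.15 = 298.15 K.
COP_HP = T_H/(T_H − T_C) = 326.15/28.00 = 11.6482.
Q_H = COP_HP · W = 11.6482 × 2750 = 32000 J.

Q_H ≈ 32000 J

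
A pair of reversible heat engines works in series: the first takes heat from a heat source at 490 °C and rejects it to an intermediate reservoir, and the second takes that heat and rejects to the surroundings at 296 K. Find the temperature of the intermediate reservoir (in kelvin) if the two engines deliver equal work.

T_H = 490 °C → 490 + 273.15 = 763.15 K.
For reversible stages Q_m = Q_H·(T_m/T_H). Setting W₁ = Q_H(1 − T_m/T_H) equal to W₂ = Q_m(1 − T_C/T_m) = Q_H·(T_m − T_C)/T_H gives T_H − T_m = T_m − T_C, so T_m = (T_H + T_C)/2 = (763.15 + 296.00)/2 = 529.6 K.

T_m ≈ 529.6 K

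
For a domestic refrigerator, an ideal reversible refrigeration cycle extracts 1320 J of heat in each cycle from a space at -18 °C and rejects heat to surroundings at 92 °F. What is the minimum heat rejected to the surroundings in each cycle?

T_H = 92 °F → (92 − 32) × 5/9 = 33.33 °C = 306.48 K.
T_C = -18 °C → -18 + 273.15 = 255.15 K.
For a reversible cycle Q_H/Q_C = T_H/T_C, so Q_H = Q_C·T_H/T_C = 1320 × 306.48/255.15 = 1590 J.

Q_H ≈ 1590 J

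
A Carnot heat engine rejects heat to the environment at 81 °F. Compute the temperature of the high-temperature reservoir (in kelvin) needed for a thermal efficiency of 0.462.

T_C = 81 °F → (81 − 32) × 5/9 = 27.22 °C = 300.37 K.
From η = 1 − T_C/T_H, solving for T_H gives T_H = T_C/(1 − η) = 300.37/(1 − 0.462) = 558 K.

T_H ≈ 558 K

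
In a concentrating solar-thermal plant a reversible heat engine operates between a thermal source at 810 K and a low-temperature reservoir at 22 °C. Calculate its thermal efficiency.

η ≈ 0.6356

T_C = 22 °C → 22 + 273.15 = 295.15 K.
For a reversible engine, η = 1 − T_C/T_H = 1 − 295.15/810.00 = 0.6356.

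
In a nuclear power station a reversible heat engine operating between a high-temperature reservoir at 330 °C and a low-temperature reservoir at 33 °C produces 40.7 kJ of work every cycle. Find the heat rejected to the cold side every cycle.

T_H = 330 °C → 330 + 273.15 = 603.15 K.
T_C = 33 °C → 33 + 273.15 = 306.15 K.
Carnot efficiency: η = 1 − T_C/T_H = 1 − 306.15/603.15 = 0.4924.
Since Q_C/Q_H = T_C/T_H and Q_H = W/η, Q_C = W·T_C/(T_H − T_C) = 40.7 × 306.15/297.00 = 41.95 kJ.

Q_C ≈ 41.95 kJ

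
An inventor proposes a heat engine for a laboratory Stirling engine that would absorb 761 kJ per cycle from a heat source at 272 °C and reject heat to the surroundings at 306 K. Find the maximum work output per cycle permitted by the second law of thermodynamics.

T_H = 272 °C → 272 + 273.15 = 545.15 K.
The upper bound on efficiency is η_max = 1 − T_C/T_H = 1 − 306.00/545.15 = 0.4387.
W_max = η_max · Q_H = 0.4387 × 761 = 334 kJ.

W_max ≈ 334 kJ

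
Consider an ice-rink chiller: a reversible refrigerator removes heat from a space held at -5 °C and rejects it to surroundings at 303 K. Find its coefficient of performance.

COP_R ≈ 7.69

T_C = -5 °C → -5 + 273.15 = 268.15 K.
COP_R = T_C/(T_H − T_C) = 268.15/(303.00 − 268.15) = 7.69.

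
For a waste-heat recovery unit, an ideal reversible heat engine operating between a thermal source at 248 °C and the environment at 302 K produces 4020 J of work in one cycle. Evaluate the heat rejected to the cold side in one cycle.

T_H = 248 °C → 248 + 273.15 = 521.15 K.
Since the cycle is reversible, η = 1 − T_C/T_H = 1 − 302.00/521.15 = 0.4205.
Since Q_C/Q_H = T_C/T_H and Q_H = W/η, Q_C = W·T_C/(T_H − T_C) = 4020 × 302.00/219.15 = 5540 J.

Q_C ≈ 5540 J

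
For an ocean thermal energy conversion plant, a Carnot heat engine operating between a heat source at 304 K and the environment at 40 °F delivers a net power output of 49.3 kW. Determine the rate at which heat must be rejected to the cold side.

Q̇_C ≈ 518 kW

T_C = 40 °F → (40 − 32) × 5/9 = 4.44 °C = 277.59 K.
The Carnot efficiency is η = 1 − T_C/T_H = 1 − 277.59/304.00 = 0.0869.
Since Q_C/Q_H = T_C/T_H and Q_H = W/η, Q_C = W·T_C/(T_H − T_C) = 49.3 × 277.59/26.41 = 518 kW.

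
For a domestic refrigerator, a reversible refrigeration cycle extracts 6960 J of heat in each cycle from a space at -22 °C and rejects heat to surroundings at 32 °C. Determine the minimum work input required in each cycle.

W_in ≈ 1496 J

T_H = 32 °C → 32 + 273.15 = 305.15 K.
T_C = -22 °C → -22 + 273.15 = 251.15 K.
Carnot COP: COP_R = T_C/(T_H − T_C) = 251.15/54.00 = 4.6509.
W = Q_C/COP_R = 6960/4.6509 = 1496 J.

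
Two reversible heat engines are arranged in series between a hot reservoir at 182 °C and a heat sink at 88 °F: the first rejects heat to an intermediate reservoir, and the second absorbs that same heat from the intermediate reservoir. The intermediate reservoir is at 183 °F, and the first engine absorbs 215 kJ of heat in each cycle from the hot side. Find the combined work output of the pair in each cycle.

T_H = 182 °C → 182 + 273.15 = 455.15 K.
T_C = 88 °F → (88 − 32) × 5/9 = 31.11 °C = 304.26 K.
Two reversible stages in series are equivalent to a single Carnot engine between T_H and T_C, so η_total = 1 − T_C/T_H = 1 − 304.26/455.15 = 0.3315.
W_total = η_total · Q_H = 0.3315 × 215 = 71.3 kJ.

W_total ≈ 71.3 kJ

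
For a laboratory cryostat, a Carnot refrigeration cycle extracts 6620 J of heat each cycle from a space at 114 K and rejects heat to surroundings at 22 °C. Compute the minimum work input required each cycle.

W_in ≈ 10500 J

T_H = 22 °C → 22 + 273.15 = 295.15 K.
Carnot COP: COP_R = T_C/(T_H − T_C) = 114.00/181.15 = 0.6293.
W = Q_C/COP_R = 6620/0.6293 = 10500 J.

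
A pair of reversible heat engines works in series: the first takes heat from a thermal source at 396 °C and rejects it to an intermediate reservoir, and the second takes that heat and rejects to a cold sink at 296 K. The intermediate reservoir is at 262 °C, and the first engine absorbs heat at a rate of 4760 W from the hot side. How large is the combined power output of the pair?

T_H = 396 °C → 396 + 273.15 = 669.15 K.
Two reversible stages in series are equivalent to a single Carnot engine between T_H and T_C, so η_total = 1 − T_C/T_H = 1 − 296.00/669.15 = 0.5576.
W_total = η_total · Q_H = 0.5576 × 4760 = 2654 W.

Ẇ_total ≈ 2654 W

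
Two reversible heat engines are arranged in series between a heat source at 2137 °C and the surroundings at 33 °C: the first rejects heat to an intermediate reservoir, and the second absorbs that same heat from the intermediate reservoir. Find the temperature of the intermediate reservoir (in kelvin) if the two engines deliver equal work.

T_m ≈ 1360 K

T_H = 2137 °C → 2137 + 273.15 = 2410.15 K.
T_C = 33 °C → 33 + 273.15 = 306.15 K.
For reversible stages Q_m = Q_H·(T_m/T_H). Setting W₁ = Q_H(1 − T_m/T_H) equal to W₂ = Q_m(1 − T_C/T_m) = Q_H·(T_m − T_C)/T_H gives T_H − T_m = T_m − T_C, so T_m = (T_H + T_C)/2 = (2410.15 + 306.15)/2 = 1360 K.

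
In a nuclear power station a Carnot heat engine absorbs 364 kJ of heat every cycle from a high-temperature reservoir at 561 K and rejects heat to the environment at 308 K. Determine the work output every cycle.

The Carnot efficiency is η = 1 − T_C/T_H = 1 − 308.00/561.00 = 0.4510.
W = η·Q_H = 0.4510 × 364 = 164 kJ.

W ≈ 164 kJ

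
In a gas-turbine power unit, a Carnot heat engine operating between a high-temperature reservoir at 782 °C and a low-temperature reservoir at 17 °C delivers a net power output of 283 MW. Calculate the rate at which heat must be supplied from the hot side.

T_H = 782 °C → 782 + 273.15 = 1055.15 K.
T_C = 17 °C → 17 + 273.15 = 290.15 K.
Carnot efficiency: η = 1 − T_C/T_H = 1 − 290.15/1055.15 = 0.7250.
Q_H = W/η = 283/0.7250 = 390 MW.

Q̇_H ≈ 390 MW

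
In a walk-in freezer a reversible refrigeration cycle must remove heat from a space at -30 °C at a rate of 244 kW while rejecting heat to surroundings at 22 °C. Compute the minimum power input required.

T_H = 22 °C → 22 + 273.15 = 295.15 K.
T_C = -30 °C → -30 + 273.15 = 243.15 K.
COP_R = T_C/(T_H − T_C) = 243.15/52.00 = 4.6760.
W = Q_C/COP_R = 244/4.6760 = 52.2 kW.

Ẇ_in ≈ 52.2 kW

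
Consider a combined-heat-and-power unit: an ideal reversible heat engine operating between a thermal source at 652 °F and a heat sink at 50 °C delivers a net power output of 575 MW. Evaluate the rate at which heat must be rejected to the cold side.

T_H = 652 °F → (652 − 32) × 5/9 = 344.44 °C = 617.59 K.
T_C = 50 °C → 50 + 273.15 = 323.15 K.
The Carnot efficiency is η = 1 − T_C/T_H = 1 − 323.15/617.59 = 0.4768.
Since Q_C/Q_H = T_C/T_H and Q_H = W/η, Q_C = W·T_C/(T_H − T_C) = 575 × 323.15/294.44 = 631.1 MW.

Q̇_C ≈ 631.1 MW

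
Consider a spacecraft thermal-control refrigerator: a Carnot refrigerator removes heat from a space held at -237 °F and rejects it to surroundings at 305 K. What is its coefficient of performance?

T_C = -237 °F → (-237 − 32) × 5/9 = -149.44 °C = 123.71 K.
For a reversible refrigerator, COP_R = T_C/(T_H − T_C) = 123.71/(305.00 − 123.71) = 0.682.

COP_R ≈ 0.682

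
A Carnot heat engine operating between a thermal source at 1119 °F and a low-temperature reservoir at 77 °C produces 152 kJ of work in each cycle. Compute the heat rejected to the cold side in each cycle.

T_H = 1119 °F → (1119 − 32) × 5/9 = 603.89 °C = 877.04 K.
T_C = 77 °C → 77 + 273.15 = 350.15 K.
The Carnot efficiency is η = 1 − T_C/T_H = 1 − 350.15/877.04 = 0.6008.
Since Q_C/Q_H = T_C/T_H and Q_H = W/η, Q_C = W·T_C/(T_H − T_C) = 152 × 350.15/526.89 = 101 kJ.

Q_C ≈ 101 kJ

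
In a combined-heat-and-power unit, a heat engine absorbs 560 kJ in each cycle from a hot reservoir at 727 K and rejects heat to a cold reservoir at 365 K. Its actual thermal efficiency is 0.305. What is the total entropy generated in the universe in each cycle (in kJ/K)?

W = η·Q_H = 0.305 × 560 = 170.8 kJ, so Q_C = Q_H − W = 389.2 kJ.
Entropy balance on the reservoirs: −Q_H/T_H = -0.7703 kJ/K, +Q_C/T_C = 1.066 kJ/K.
ΔS_univ = −Q_H/T_H + Q_C/T_C = 0.296 kJ/K (> 0, since η = 0.305 < η_Carnot = 0.498).

ΔS_univ ≈ 0.296 kJ/K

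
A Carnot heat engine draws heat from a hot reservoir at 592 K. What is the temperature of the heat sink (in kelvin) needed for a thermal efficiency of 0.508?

T_C ≈ 291 K

From η = 1 − T_C/T_H, T_C = T_H·(1 − η) = 592.00 × (1 − 0.508) = 291 K.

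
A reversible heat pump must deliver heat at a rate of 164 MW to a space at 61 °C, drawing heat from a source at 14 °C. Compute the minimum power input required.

Ẇ_in ≈ 23.1 MW

T_H = 61 °C → 61 + 273.15 = 334.15 K.
T_C = 14 °C → 14 + 273.15 = 287.15 K.
COP_HP = T_H/(T_H − T_C) = 334.15/47.00 = 7.1096.
W = Q_H/COP_HP = 164/7.1096 = 23.1 MW.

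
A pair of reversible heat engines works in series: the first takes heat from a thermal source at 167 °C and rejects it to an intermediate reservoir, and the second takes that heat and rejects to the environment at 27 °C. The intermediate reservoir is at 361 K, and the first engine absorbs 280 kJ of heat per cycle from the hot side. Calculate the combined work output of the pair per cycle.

T_H = 167 °C → 167 + 273.15 = 440.15 K.
T_C = 27 °C → 27 + 273.15 = 300.15 K.
Two reversible stages in series are equivalent to a single Carnot engine between T_H and T_C, so η_total = 1 − T_C/T_H = 1 − 300.15/440.15 = 0.3181.
W_total = η_total · Q_H = 0.3181 × 280 = 89.06 kJ.

W_total ≈ 89.06 kJ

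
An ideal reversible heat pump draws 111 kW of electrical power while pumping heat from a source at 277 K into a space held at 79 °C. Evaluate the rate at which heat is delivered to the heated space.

T_H = 79 °C → 79 + 273.15 = 352.15 K.
Reversible heating COP: COP_HP = T_H/(T_H − T_C) = 352.15/75.15 = 4.6860.
Q_H = COP_HP · W = 4.6860 × 111 = 520 kW.

Q̇_H ≈ 520 kW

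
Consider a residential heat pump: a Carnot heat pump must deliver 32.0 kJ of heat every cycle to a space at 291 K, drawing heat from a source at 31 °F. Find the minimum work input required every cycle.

T_C = 31 °F → (31 − 32) × 5/9 = -0.56 °C = 272.59 K.
Reversible heating COP: COP_HP = T_H/(T_H − T_C) = 291.00/18.41 = 15.8104.
W = Q_H/COP_HP = 32.0/15.8104 = 2.02 kJ.

W_in ≈ 2.02 kJ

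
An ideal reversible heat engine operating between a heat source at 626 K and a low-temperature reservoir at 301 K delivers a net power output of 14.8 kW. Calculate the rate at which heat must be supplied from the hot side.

Q̇_H ≈ 28.51 kW

For a reversible engine, η = 1 − T_C/T_H = 1 − 301.00/626.00 = 0.5192.
Q_H = W/η = 14.8/0.5192 = 28.51 kW.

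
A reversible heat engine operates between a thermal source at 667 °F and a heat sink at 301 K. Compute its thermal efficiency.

η ≈ 0.519

T_H = 667 °F → (667 − 32) × 5/9 = 352.78 °C = 625.93 K.
η_rev = 1 − T_C/T_H = 1 − 301.00/625.93 = 0.519.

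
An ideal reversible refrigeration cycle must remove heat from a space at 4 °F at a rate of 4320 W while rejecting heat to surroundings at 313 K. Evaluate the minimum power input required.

T_C = 4 °F → (4 − 32) × 5/9 = -15.56 °C = 257.59 K.
COP_R = T_C/(T_H − T_C) = 257.59/55.41 = 4.6493.
W = Q_C/COP_R = 4320/4.6493 = 929 W.

Ẇ_in ≈ 929 W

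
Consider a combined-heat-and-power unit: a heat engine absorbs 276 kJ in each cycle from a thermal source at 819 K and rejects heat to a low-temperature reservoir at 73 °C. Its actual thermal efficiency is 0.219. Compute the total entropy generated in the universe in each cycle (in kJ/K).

ΔS_univ ≈ 0.2857 kJ/K

T_C = 73 °C → 73 + 273.15 = 346.15 K.
W = η·Q_H = 0.219 × 276 = 60.44 kJ, so Q_C = Q_H − W = 215.6 kJ.
Reservoir entropy changes: ΔS_H = −Q_H/T_H = −276/819.00 = -0.3370 kJ/K and ΔS_C = +Q_C/T_C = 215.6/346.15 = 0.6227 kJ/K.
ΔS_univ = −Q_H/T_H + Q_C/T_C = 0.2857 kJ/K (> 0, since η = 0.219 < η_Carnot = 0.577).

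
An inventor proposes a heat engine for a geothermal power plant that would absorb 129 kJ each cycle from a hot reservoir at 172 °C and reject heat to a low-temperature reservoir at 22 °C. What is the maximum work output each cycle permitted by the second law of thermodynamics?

T_H = 172 °C → 172 + 273.15 = 445.15 K.
T_C = 22 °C → 22 + 273.15 = 295.15 K.
By the Carnot theorem, η_max = 1 − T_C/T_H = 1 − 295.15/445.15 = 0.3370.
W_max = η_max · Q_H = 0.3370 × 129 = 43.5 kJ.

W_max ≈ 43.5 kJ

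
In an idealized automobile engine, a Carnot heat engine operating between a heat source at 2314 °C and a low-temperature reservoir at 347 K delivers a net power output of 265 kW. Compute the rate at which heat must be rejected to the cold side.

Q̇_C ≈ 41.05 kW

T_H = 2314 °C → 2314 + 273.15 = 2587.15 K.
Since the cycle is reversible, η = 1 − T_C/T_H = 1 − 347.00/2587.15 = 0.8659.
Since Q_C/Q_H = T_C/T_H and Q_H = W/η, Q_C = W·T_C/(T_H − T_C) = 265 × 347.00/2240.15 = 41.05 kW.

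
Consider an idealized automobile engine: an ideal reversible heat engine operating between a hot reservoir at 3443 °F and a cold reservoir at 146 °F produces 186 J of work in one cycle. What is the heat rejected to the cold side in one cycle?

Q_C ≈ 34.17 J

T_H = 3443 °F → (3443 − 32) × 5/9 = 1895.00 °C = 2168.15 K.
T_C = 146 °F → (146 − 32) × 5/9 = 63.33 °C = 336.48 K.
For a reversible engine, η = 1 − T_C/T_H = 1 − 336.48/2168.15 = 0.8448.
Since Q_C/Q_H = T_C/T_H and Q_H = W/η, Q_C = W·T_C/(T_H − T_C) = 186 × 336.48/1831.67 = 34.17 J.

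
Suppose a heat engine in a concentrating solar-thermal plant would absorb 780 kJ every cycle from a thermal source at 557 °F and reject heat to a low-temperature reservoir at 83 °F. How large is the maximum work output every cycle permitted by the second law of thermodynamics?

W_max ≈ 364 kJ

T_H = 557 °F → (557 − 32) × 5/9 = 291.67 °C = 564.82 K.
T_C = 83 °F → (83 − 32) × 5/9 = 28.33 °C = 301.48 K.
No engine can exceed the Carnot limit: η_max = 1 − T_C/T_H = 1 − 301.48/564.82 = 0.4662.
W_max = η_max · Q_H = 0.4662 × 780 = 364 kJ.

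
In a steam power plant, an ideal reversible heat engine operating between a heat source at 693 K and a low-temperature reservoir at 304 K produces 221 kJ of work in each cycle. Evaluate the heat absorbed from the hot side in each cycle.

The Carnot efficiency is η = 1 − T_C/T_H = 1 − 304.00/693.00 = 0.5613.
Q_H = W/η = 221/0.5613 = 393.7 kJ.

Q_H ≈ 393.7 kJ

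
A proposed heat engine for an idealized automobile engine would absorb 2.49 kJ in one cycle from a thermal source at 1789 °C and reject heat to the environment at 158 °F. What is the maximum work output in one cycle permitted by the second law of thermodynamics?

W_max ≈ 2.08 kJ

T_H = 1789 °C → 1789 + 273.15 = 2062.15 K.
T_C = 158 °F → (158 − 32) × 5/9 = 70.00 °C = 343.15 K.
The upper bound on efficiency is η_max = 1 − T_C/T_H = 1 − 343.15/2062.15 = 0.8336.
W_max = η_max · Q_H = 0.8336 × 2.49 = 2.08 kJ.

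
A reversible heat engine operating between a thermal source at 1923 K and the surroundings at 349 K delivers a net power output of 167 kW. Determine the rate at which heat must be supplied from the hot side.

Since the cycle is reversible, η = 1 − T_C/T_H = 1 − 349.00/1923.00 = 0.8185.
Q_H = W/η = 167/0.8185 = 204.0 kW.

Q̇_H ≈ 204.0 kW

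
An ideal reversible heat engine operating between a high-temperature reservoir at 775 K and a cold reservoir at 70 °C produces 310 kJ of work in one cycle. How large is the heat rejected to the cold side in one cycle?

Q_C ≈ 246 kJ

T_C = 70 °C → 70 + 273.15 = 343.15 K.
Carnot efficiency: η = 1 − T_C/T_H = 1 − 343.15/775.00 = 0.5572.
Since Q_C/Q_H = T_C/T_H and Q_H = W/η, Q_C = W·T_C/(T_H − T_C) = 310 × 343.15/431.85 = 246 kJ.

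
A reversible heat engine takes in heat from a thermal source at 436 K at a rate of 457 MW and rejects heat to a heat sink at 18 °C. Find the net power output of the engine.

T_C = 18 °C → 18 + 273.15 = 291.15 K.
The Carnot efficiency is η = 1 − T_C/T_H = 1 − 291.15/436.00 = 0.3322.
W = η·Q_H = 0.3322 × 457 = 151.8 MW.

Ẇ ≈ 151.8 MW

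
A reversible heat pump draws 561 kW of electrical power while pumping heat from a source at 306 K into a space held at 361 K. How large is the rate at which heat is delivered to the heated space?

Q̇_H ≈ 3680 kW

For a reversible heat pump, COP_HP = T_H/(T_H − T_C) = 361.00/55.00 = 6.5636.
Q_H = COP_HP · W = 6.5636 × 561 = 3680 kW.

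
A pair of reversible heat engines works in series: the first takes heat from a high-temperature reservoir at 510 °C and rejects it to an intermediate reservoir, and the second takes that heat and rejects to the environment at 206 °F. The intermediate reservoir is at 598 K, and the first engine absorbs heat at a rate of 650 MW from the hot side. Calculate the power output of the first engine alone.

T_H = 510 °C → 510 + 273.15 = 783.15 K.
T_C = 206 °F → (206 − 32) × 5/9 = 96.67 °C = 369.82 K.
First-stage efficiency η₁ = 1 − T_m/T_H = 1 − 598.00/783.15 = 0.2364.
W₁ = η₁·Q_H = 0.2364 × 650 = 154 MW.

Ẇ₁ ≈ 154 MW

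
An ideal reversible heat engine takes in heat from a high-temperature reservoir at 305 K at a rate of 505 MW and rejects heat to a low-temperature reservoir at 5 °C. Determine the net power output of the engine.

T_C = 5 °C → 5 + 273.15 = 278.15 K.
Since the cycle is reversible, η = 1 − T_C/T_H = 1 − 278.15/305.00 = 0.0880.
W = η·Q_H = 0.0880 × 505 = 44.5 MW.

Ẇ ≈ 44.5 MW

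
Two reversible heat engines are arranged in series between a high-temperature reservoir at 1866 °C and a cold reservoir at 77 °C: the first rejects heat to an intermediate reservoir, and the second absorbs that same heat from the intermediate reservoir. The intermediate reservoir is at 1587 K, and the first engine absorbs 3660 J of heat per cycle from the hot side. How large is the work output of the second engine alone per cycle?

T_H = 1866 °C → 1866 + 273.15 = 2139.15 K.
T_C = 77 °C → 77 + 273.15 = 350.15 K.
Heat entering the second stage: Q_m = Q_H·(T_m/T_H) = 3660 × 1587.00/2139.15 = 2720 J.
Second-stage efficiency η₂ = 1 − T_C/T_m = 1 − 350.15/1587.00 = 0.7794, so W₂ = η₂·Q_m = 2120 J.

W₂ ≈ 2120 J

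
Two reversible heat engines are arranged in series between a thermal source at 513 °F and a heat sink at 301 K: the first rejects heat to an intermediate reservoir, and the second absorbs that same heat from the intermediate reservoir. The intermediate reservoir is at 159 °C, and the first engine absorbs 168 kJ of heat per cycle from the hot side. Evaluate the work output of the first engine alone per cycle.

T_H = 513 °F → (513 − 32) × 5/9 = 267.22 °C = 540.37 K.
T_m = 159 °C → 159 + 273.15 = 432.15 K.
First-stage efficiency η₁ = 1 − T_m/T_H = 1 − 432.15/540.37 = 0.2003.
W₁ = η₁·Q_H = 0.2003 × 168 = 33.6 kJ.

W₁ ≈ 33.6 kJ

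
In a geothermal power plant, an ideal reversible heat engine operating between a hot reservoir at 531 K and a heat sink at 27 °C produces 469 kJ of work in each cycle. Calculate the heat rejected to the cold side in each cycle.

T_C = 27 °C → 27 + 273.15 = 300.15 K.
η_rev = 1 − T_C/T_H = 1 − 300.15/531.00 = 0.4347.
Since Q_C/Q_H = T_C/T_H and Q_H = W/η, Q_C = W·T_C/(T_H − T_C) = 469 × 300.15/230.85 = 609.8 kJ.

Q_C ≈ 609.8 kJ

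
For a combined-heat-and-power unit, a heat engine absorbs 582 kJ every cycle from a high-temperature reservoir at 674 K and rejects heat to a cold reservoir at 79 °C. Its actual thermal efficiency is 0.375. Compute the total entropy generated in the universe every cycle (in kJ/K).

T_C = 79 °C → 79 + 273.15 = 352.15 K.
W = η·Q_H = 0.375 × 582 = 218.2 kJ, so Q_C = Q_H − W = 363.8 kJ.
Reservoir entropy changes: ΔS_H = −Q_H/T_H = −582/674.00 = -0.8635 kJ/K and ΔS_C = +Q_C/T_C = 363.8/352.15 = 1.033 kJ/K.
ΔS_univ = −Q_H/T_H + Q_C/T_C = 0.169 kJ/K (> 0, since η = 0.375 < η_Carnot = 0.478).

ΔS_univ ≈ 0.169 kJ/K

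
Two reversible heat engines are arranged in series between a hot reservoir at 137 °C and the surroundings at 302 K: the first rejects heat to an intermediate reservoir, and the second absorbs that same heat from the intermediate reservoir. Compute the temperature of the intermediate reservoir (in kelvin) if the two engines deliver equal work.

T_H = 137 °C → 137 + 273.15 = 410.15 K.
For reversible stages Q_m = Q_H·(T_m/T_H). Setting W₁ = Q_H(1 − T_m/T_H) equal to W₂ = Q_m(1 − T_C/T_m) = Q_H·(T_m − T_C)/T_H gives T_H − T_m = T_m − T_C, so T_m = (T_H + T_C)/2 = (410.15 + 302.00)/2 = 356.1 K.

T_m ≈ 356.1 K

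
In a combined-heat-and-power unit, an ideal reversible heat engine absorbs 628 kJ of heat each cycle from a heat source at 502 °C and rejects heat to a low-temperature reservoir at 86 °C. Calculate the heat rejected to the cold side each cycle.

T_H = 502 °C → 502 + 273.15 = 775.15 K.
T_C = 86 °C → 86 + 273.15 = 359.15 K.
For a reversible engine, η = 1 − T_C/T_H = 1 − 359.15/775.15 = 0.5367.
For a reversible cycle Q_C/Q_H = T_C/T_H, so Q_C = 628 × 359.15/775.15 = 291 kJ.

Q_C ≈ 291 kJ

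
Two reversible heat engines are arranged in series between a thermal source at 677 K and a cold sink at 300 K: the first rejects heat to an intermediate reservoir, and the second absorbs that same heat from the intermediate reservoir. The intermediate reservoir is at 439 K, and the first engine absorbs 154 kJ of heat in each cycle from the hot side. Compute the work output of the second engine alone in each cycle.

Heat entering the second stage: Q_m = Q_H·(T_m/T_H) = 154 × 439.00/677.00 = 99.9 kJ.
Second-stage efficiency η₂ = 1 − T_C/T_m = 1 − 300.00/439.00 = 0.3166, so W₂ = η₂·Q_m = 31.6 kJ.

W₂ ≈ 31.6 kJ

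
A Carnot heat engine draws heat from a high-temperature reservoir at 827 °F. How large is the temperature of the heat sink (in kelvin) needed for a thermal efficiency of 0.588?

T_C ≈ 295 K

T_H = 827 °F → (827 − 32) × 5/9 = 441.67 °C = 714.82 K.
From η = 1 − T_C/T_H, T_C = T_H·(1 − η) = 714.82 × (1 − 0.588) = 295 K.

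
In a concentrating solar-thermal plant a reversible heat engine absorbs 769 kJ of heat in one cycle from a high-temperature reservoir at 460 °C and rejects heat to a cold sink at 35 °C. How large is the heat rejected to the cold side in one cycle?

Q_C ≈ 323 kJ

T_H = 460 °C → 460 + 273.15 = 733.15 K.
T_C = 35 °C → 35 + 273.15 = 308.15 K.
For a reversible engine, η = 1 − T_C/T_H = 1 − 308.15/733.15 = 0.5797.
For a reversible cycle Q_C/Q_H = T_C/T_H, so Q_C = 769 × 308.15/733.15 = 323 kJ.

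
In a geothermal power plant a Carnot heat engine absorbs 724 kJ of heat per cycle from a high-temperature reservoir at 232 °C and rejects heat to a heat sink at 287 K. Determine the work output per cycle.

W ≈ 313 kJ

T_H = 232 °C → 232 + 273.15 = 505.15 K.
For a reversible engine, η = 1 − T_C/T_H = 1 − 287.00/505.15 = 0.4319.
W = η·Q_H = 0.4319 × 724 = 313 kJ.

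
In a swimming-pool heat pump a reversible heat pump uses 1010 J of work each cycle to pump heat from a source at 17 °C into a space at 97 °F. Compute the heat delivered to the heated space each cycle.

Q_H ≈ 16300 J

T_H = 97 °F → (97 − 32) × 5/9 = 36.11 °C = 309.26 K.
T_C = 17 °C → 17 + 273.15 = 290.15 K.
The Carnot heat-pump COP is COP_HP = T_H/(T_H − T_C) = 309.26/19.11 = 16.1823.
Q_H = COP_HP · W = 16.1823 × 1010 = 16300 J.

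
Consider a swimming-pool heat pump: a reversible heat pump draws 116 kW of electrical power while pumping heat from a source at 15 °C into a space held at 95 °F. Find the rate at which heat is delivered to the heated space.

Q̇_H ≈ 1790 kW

T_H = 95 °F → (95 − 32) × 5/9 = 35.00 °C = 308.15 K.
T_C = 15 °C → 15 + 273.15 = 288.15 K.
For a reversible heat pump, COP_HP = T_H/(T_H − T_C) = 308.15/20.00 = 15.4075.
Q_H = COP_HP · W = 15.4075 × 116 = 1790 kW.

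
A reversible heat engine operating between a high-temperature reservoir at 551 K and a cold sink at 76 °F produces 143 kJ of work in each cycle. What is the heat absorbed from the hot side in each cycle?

Q_H ≈ 311 kJ

T_C = 76 °F → (76 − 32) × 5/9 = 24.44 °C = 297.59 K.
η_rev = 1 − T_C/T_H = 1 − 297.59/551.00 = 0.4599.
Q_H = W/η = 143/0.4599 = 311 kJ.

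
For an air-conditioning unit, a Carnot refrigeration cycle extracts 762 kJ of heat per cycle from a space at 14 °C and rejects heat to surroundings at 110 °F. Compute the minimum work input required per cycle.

T_H = 110 °F → (110 − 32) × 5/9 = 43.33 °C = 316.48 K.
T_C = 14 °C → 14 + 273.15 = 287.15 K.
The reversible coefficient of performance is COP_R = T_C/(T_H − T_C) = 287.15/29.33 = 9.7892.
W = Q_C/COP_R = 762/9.7892 = 77.8 kJ.

W_in ≈ 77.8 kJ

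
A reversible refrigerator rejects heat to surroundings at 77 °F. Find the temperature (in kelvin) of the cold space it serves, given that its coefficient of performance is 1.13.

T_C ≈ 158 K

T_H = 77 °F → (77 − 32) × 5/9 = 25.00 °C = 298.15 K.
COP_R = T_C/(T_H − T_C) ⇒ T_C = T_H·COP_R/(1 + COP_R) = 298.15 × 1.13/(1 + 1.13) = 158 K.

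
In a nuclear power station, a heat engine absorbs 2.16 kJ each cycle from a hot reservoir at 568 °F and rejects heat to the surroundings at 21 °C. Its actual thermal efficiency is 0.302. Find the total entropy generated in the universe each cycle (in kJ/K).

ΔS_univ ≈ 0.00134 kJ/K

T_H = 568 °F → (568 − 32) × 5/9 = 297.78 °C = 570.93 K.
T_C = 21 °C → 21 + 273.15 = 294.15 K.
W = η·Q_H = 0.302 × 2.16 = 0.6523 kJ, so Q_C = Q_H − W = 1.508 kJ.
The hot reservoir loses entropy Q_H/T_H = 2.16/570.93 = 0.003783 kJ/K; the cold reservoir gains Q_C/T_C = 1.508/294.15 = 0.005126 kJ/K.
ΔS_univ = −Q_H/T_H + Q_C/T_C = 0.00134 kJ/K (> 0, since η = 0.302 < η_Carnot = 0.485).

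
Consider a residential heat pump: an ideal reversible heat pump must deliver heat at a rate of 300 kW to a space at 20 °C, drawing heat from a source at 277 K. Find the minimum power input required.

T_H = 20 °C → 20 + 273.15 = 293.15 K.
The Carnot heat-pump COP is COP_HP = T_H/(T_H − T_C) = 293.15/16.15 = 18.1517.
W = Q_H/COP_HP = 300/18.1517 = 16.5 kW.

Ẇ_in ≈ 16.5 kW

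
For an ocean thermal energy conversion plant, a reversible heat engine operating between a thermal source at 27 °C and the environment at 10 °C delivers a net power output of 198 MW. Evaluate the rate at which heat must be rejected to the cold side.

T_H = 27 °C → 27 + 273.15 = 300.15 K.
T_C = 10 °C → 10 + 273.15 = 283.15 K.
The Carnot efficiency is η = 1 − T_C/T_H = 1 − 283.15/300.15 = 0.0566.
Since Q_C/Q_H = T_C/T_H and Q_H = W/η, Q_C = W·T_C/(T_H − T_C) = 198 × 283.15/17.00 = 3300 MW.

Q̇_C ≈ 3300 MW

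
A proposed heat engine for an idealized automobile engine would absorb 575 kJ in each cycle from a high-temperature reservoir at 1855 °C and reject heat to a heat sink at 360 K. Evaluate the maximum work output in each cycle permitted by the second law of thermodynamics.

W_max ≈ 478 kJ

T_H = 1855 °C → 1855 + 273.15 = 2128.15 K.
The second-law ceiling is the Carnot efficiency, η_max = 1 − T_C/T_H = 1 − 360.00/2128.15 = 0.8308.
W_max = η_max · Q_H = 0.8308 × 575 = 478 kJ.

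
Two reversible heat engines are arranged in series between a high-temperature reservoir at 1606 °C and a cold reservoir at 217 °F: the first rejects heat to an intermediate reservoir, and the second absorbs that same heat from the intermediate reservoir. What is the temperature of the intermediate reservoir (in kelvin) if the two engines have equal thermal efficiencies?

T_m ≈ 840 K

T_H = 1606 °C → 1606 + 273.15 = 1879.15 K.
T_C = 217 °F → (217 − 32) × 5/9 = 102.78 °C = 375.93 K.
Equal efficiencies require 1 − T_m/T_H = 1 − T_C/T_m, i.e. T_m/T_H = T_C/T_m, so T_m = √(T_H·T_C) = √(1879.15 × 375.93) = 840 K.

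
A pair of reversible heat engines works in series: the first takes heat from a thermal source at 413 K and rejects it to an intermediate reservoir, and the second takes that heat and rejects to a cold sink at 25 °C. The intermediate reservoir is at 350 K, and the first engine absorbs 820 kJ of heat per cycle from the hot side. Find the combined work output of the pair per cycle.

W_total ≈ 228.0 kJ

T_C = 25 °C → 25 + 273.15 = 298.15 K.
Two reversible stages in series are equivalent to a single Carnot engine between T_H and T_C, so η_total = 1 − T_C/T_H = 1 − 298.15/413.00 = 0.2781.
W_total = η_total · Q_H = 0.2781 × 820 = 228.0 kJ.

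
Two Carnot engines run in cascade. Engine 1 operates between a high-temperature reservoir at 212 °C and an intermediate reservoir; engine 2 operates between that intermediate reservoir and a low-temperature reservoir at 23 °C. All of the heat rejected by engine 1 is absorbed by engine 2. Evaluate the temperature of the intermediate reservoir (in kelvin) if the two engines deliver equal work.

T_H = 212 °C → 212 + 273.15 = 485.15 K.
T_C = 23 °C → 23 + 273.15 = 296.15 K.
For reversible stages Q_m = Q_H·(T_m/T_H). Setting W₁ = Q_H(1 − T_m/T_H) equal to W₂ = Q_m(1 − T_C/T_m) = Q_H·(T_m − T_C)/T_H gives T_H − T_m = T_m − T_C, so T_m = (T_H + T_C)/2 = (485.15 + 296.15)/2 = 391 K.

T_m ≈ 391 K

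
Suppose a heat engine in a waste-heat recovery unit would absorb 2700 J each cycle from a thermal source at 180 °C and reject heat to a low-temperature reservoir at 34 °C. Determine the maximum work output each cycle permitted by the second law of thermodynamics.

W_max ≈ 870 J

T_H = 180 °C → 180 + 273.15 = 453.15 K.
T_C = 34 °C → 34 + 273.15 = 307.15 K.
No engine can exceed the Carnot limit: η_max = 1 − T_C/T_H = 1 − 307.15/453.15 = 0.3222.
W_max = η_max · Q_H = 0.3222 × 2700 = 870 J.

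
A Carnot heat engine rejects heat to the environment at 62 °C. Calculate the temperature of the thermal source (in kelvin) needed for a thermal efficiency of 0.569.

T_C = 62 °C → 62 + 273.15 = 335.15 K.
From η = 1 − T_C/T_H, solving for T_H gives T_H = T_C/(1 − η) = 335.15/(1 − 0.569) = 778 K.

T_H ≈ 778 K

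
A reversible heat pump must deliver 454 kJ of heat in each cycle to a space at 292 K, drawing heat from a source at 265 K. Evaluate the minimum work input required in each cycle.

W_in ≈ 42.0 kJ

Reversible heating COP: COP_HP = T_H/(T_H − T_C) = 292.00/27.00 = 10.8148.
W = Q_H/COP_HP = 454/10.8148 = 42.0 kJ.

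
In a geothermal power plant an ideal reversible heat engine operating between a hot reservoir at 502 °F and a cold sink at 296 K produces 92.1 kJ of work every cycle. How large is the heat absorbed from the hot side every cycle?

T_H = 502 °F → (502 − 32) × 5/9 = 261.11 °C = 534.26 K.
Since the cycle is reversible, η = 1 − T_C/T_H = 1 − 296.00/534.26 = 0.4460.
Q_H = W/η = 92.1/0.4460 = 207 kJ.

Q_H ≈ 207 kJ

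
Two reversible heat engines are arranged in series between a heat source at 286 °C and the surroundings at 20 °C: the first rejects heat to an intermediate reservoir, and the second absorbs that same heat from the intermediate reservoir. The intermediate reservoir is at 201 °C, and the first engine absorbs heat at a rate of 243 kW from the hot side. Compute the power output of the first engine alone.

Ẇ₁ ≈ 36.9 kW

T_H = 286 °C → 286 + 273.15 = 559.15 K.
T_C = 20 °C → 20 + 273.15 = 293.15 K.
T_m = 201 °C → 201 + 273.15 = 474.15 K.
First-stage efficiency η₁ = 1 − T_m/T_H = 1 − 474.15/559.15 = 0.1520.
W₁ = η₁·Q_H = 0.1520 × 243 = 36.9 kW.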